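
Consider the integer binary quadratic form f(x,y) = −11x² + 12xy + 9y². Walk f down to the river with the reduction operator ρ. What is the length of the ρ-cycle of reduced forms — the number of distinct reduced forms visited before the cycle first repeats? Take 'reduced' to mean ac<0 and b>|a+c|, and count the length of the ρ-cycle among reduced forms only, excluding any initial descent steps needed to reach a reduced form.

D = 540, ⌊√D⌋ = 23
river: ρ → (9,6,-14)
river: ρ → (-14,22,1)
river: ρ → (1,22,-14)
river: ρ → (-14,6,9)
river: ρ → (9,12,-11)
river: ρ → (-11,10,10)
river: ρ → (10,10,-11)
river: ρ → (-11,12,9)
ρ-cycle length = 8 (tail of 0 descent steps not counted)

8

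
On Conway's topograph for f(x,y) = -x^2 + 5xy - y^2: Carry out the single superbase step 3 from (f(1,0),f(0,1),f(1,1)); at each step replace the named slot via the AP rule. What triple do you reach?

start (-1,-1,3) = (f(1,0),f(0,1),f(1,1))
replace slot 3: 2·((-1)+(-1)) − 3 = -7 → (-1,-1,-7)

-1,-1,-7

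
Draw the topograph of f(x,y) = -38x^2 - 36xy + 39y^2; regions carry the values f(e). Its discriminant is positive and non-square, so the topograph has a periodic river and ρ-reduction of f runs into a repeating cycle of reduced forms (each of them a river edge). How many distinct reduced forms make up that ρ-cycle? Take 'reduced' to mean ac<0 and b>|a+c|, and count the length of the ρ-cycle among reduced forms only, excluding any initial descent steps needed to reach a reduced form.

D = 7224, ⌊√D⌋ = 84
descent: ρ → (39,36,-38)  [lands on river]
river: ρ → (-38,40,37)
river: ρ → (37,34,-41)
river: ρ → (-41,48,30)
river: ρ → (30,72,-17)
river: ρ → (-17,64,46)
river: ρ → (46,28,-35)
river: ρ → (-35,42,39)
ρ-cycle length = 8 (tail of 1 descent step not counted)

8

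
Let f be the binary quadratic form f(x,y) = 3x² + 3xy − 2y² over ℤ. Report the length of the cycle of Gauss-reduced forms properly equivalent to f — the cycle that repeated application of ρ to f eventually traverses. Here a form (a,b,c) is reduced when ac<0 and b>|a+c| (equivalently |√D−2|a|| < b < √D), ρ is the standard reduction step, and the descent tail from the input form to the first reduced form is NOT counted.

D = 33, ⌊√D⌋ = 5
river: ρ → (-2,5,1)
river: ρ → (1,5,-2)
river: ρ → (-2,3,3)
river: ρ → (3,3,-2)
ρ-cycle length = 4 (tail of 0 descent steps not counted)

4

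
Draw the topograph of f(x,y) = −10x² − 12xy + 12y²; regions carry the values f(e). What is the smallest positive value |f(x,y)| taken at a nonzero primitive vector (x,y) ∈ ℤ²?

descent: ρ → (12,12,-10)  [lands on river]
river: ρ → (-10,8,14)
river: ρ → (14,20,-4)
river: ρ → (-4,20,14)
river: ρ → (14,8,-10)
river: ρ → (-10,12,12)
closes: descent 1, river 6
min |a| on river = 4

4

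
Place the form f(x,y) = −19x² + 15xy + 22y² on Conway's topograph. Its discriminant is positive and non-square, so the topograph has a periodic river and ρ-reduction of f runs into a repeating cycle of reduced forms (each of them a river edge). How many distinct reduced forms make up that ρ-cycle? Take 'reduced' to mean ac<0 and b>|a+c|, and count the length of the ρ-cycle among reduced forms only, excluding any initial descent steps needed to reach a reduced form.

D = 1897, ⌊√D⌋ = 43
river: ρ → (22,29,-12)
river: ρ → (-12,43,1)
river: ρ → (1,43,-12)
river: ρ → (-12,29,22)
river: ρ → (22,15,-19)
river: ρ → (-19,23,18)
river: ρ → (18,13,-24)
river: ρ → (-24,35,7)
river: ρ → (7,35,-24)
river: ρ → (-24,13,18)
river: ρ → (18,23,-19)
river: ρ → (-19,15,22)
ρ-cycle length = 12 (tail of 0 descent steps not counted)

12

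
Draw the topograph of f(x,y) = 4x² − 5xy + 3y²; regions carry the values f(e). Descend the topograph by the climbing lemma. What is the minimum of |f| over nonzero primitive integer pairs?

translate: b→3 (≡-5 mod 8), so (4,-5,3)→(4,3,2)
flip: (4,3,2)→(2,-3,4)
translate: b→1 (≡-3 mod 4), so (2,-3,4)→(2,1,3)
reduced (well bottom): (2,1,3) with a≤c, −a<b≤a
well minimum = a = 2

2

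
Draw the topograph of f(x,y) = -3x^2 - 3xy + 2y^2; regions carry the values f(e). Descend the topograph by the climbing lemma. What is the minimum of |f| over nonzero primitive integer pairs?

descent: ρ → (2,3,-3)  [lands on river]
river: ρ → (-3,3,2)
river: ρ → (2,5,-1)
river: ρ → (-1,5,2)
closes: descent 1, river 4
min |a| on river = 1

1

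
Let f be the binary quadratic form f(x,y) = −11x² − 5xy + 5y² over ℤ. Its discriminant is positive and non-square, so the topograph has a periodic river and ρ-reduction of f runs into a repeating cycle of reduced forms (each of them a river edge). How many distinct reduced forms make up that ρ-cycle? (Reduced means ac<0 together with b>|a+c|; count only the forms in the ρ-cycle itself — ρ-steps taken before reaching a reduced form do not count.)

D = 245, ⌊√D⌋ = 15
descent: ρ → (5,15,-1)  [lands on river]
river: ρ → (-1,15,5)
ρ-cycle length = 2 (tail of 1 descent step not counted)

2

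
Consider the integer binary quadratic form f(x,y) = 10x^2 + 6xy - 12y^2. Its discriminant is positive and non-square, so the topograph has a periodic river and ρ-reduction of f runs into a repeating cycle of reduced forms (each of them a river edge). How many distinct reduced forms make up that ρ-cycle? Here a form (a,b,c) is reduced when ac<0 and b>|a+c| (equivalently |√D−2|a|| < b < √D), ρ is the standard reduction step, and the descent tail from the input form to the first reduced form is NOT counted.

D = 516, ⌊√D⌋ = 22
river: ρ → (-12,18,4)
river: ρ → (4,22,-2)
river: ρ → (-2,22,4)
river: ρ → (4,18,-12)
river: ρ → (-12,6,10)
river: ρ → (10,14,-8)
river: ρ → (-8,18,6)
river: ρ → (6,18,-8)
river: ρ → (-8,14,10)
river: ρ → (10,6,-12)
ρ-cycle length = 10 (tail of 0 descent steps not counted)

10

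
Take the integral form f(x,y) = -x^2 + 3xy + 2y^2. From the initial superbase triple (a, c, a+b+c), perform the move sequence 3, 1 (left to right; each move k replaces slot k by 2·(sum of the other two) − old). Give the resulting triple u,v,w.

start (-1,2,4) = (f(1,0),f(0,1),f(1,1))
replace slot 3: 2·((-1)+2) − 4 = -2 → (-1,2,-2)
replace slot 1: 2·(2+(-2)) − (-1) = 1 → (1,2,-2)

1,2,-2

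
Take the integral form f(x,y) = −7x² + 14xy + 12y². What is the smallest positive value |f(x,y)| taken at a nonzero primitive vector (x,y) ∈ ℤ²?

river: ρ → (12,10,-9)
river: ρ → (-9,8,13)
river: ρ → (13,18,-4)
river: ρ → (-4,22,3)
river: ρ → (3,20,-11)
river: ρ → (-11,2,12)
river: ρ → (12,22,-1)
river: ρ → (-1,22,12)
river: ρ → (12,2,-11)
river: ρ → (-11,20,3)
river: ρ → (3,22,-4)
river: ρ → (-4,18,13)
river: ρ → (13,8,-9)
river: ρ → (-9,10,12)
river: ρ → (12,14,-7)
river: ρ → (-7,14,12)
closes: descent 0, river 16
min |a| on river = 1

1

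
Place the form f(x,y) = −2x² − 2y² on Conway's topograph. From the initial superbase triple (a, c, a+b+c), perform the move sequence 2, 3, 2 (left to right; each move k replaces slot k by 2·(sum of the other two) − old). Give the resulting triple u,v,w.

start (-2,-2,-4) = (f(1,0),f(0,1),f(1,1))
replace slot 2: 2·((-2)+(-4)) − (-2) = -10 → (-2,-10,-4)
replace slot 3: 2·((-2)+(-10)) − (-4) = -20 → (-2,-10,-20)
replace slot 2: 2·((-2)+(-20)) − (-10) = -34 → (-2,-34,-20)

-2,-34,-20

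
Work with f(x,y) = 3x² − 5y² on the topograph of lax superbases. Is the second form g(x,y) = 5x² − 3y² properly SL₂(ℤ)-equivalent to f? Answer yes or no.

D₁ = 60, D₂ = 60
river cycle of f (length 2): (3, 6, -2), (-2, 6, 3)
river cycle of g (length 2): (-3, 6, 2), (2, 6, -3)
cycles differ ⇒ inequivalent

no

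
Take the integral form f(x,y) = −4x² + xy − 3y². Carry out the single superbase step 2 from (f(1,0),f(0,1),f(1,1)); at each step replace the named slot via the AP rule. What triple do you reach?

start (-4,-3,-6) = (f(1,0),f(0,1),f(1,1))
replace slot 2: 2·((-4)+(-6)) − (-3) = -17 → (-4,-17,-6)

-4,-17,-6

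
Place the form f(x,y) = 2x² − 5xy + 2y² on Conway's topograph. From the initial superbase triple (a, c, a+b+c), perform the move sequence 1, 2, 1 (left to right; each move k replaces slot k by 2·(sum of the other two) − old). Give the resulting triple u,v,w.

start (2,2,-1) = (f(1,0),f(0,1),f(1,1))
replace slot 1: 2·(2+(-1)) − 2 = 0 → (0,2,-1)
replace slot 2: 2·(0+(-1)) − 2 = -4 → (0,-4,-1)
replace slot 1: 2·((-4)+(-1)) − 0 = -10 → (-10,-4,-1)

-10,-4,-1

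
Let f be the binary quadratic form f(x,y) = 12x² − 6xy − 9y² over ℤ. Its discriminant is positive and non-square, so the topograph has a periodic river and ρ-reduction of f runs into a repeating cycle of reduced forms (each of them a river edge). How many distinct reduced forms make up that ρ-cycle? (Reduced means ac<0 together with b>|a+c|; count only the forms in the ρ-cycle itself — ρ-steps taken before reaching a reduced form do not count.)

D = 468, ⌊√D⌋ = 21
descent: ρ → (-9,6,12)  [lands on river]
river: ρ → (12,18,-3)
river: ρ → (-3,18,12)
river: ρ → (12,6,-9)
river: ρ → (-9,12,9)
river: ρ → (9,6,-12)
river: ρ → (-12,18,3)
river: ρ → (3,18,-12)
river: ρ → (-12,6,9)
river: ρ → (9,12,-9)
ρ-cycle length = 10 (tail of 1 descent step not counted)

10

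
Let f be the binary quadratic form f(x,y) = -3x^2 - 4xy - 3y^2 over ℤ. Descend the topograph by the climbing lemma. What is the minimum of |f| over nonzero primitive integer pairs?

translate: b→-2 (≡4 mod 6), so (3,4,3)→(3,-2,2)
flip: (3,-2,2)→(2,2,3)
reduced (well bottom): (2,2,3) with a≤c, −a<b≤a
well minimum |f| = |-2| = 2 (negative-definite)

2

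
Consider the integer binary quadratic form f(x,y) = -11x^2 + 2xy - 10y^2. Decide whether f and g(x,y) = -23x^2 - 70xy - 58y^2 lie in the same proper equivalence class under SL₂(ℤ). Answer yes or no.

D₁ = -436, D₂ = -436
f is negative-definite; reduce −f:
−f: flip: (11,-2,10)→(10,2,11)
−f: reduced (well bottom): (10,2,11) with a≤c, −a<b≤a
flip sign back: reduced form of f is (-10,-2,-11)
g is negative-definite; reduce −g:
−g: translate: b→-22 (≡70 mod 46), so (23,70,58)→(23,-22,10)
−g: flip: (23,-22,10)→(10,22,23)
−g: translate: b→2 (≡22 mod 20), so (10,22,23)→(10,2,11)
−g: reduced (well bottom): (10,2,11) with a≤c, −a<b≤a
flip sign back: reduced form of g is (-10,-2,-11)
reduced forms (-10, -2, -11) vs (-10, -2, -11) ⇒ equivalent

yes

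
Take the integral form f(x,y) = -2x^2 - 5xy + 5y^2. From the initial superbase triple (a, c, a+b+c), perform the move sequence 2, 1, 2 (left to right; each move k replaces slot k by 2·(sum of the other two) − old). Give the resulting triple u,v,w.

start (-2,5,-2) = (f(1,0),f(0,1),f(1,1))
replace slot 2: 2·((-2)+(-2)) − 5 = -13 → (-2,-13,-2)
replace slot 1: 2·((-13)+(-2)) − (-2) = -28 → (-28,-13,-2)
replace slot 2: 2·((-28)+(-2)) − (-13) = -47 → (-28,-47,-2)

-28,-47,-2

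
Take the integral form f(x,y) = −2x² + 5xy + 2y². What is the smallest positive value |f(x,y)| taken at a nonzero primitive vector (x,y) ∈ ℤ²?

river: ρ → (2,3,-4)
river: ρ → (-4,5,1)
river: ρ → (1,5,-4)
river: ρ → (-4,3,2)
river: ρ → (2,5,-2)
river: ρ → (-2,3,4)
river: ρ → (4,5,-1)
river: ρ → (-1,5,4)
river: ρ → (4,3,-2)
river: ρ → (-2,5,2)
closes: descent 0, river 10
min |a| on river = 1

1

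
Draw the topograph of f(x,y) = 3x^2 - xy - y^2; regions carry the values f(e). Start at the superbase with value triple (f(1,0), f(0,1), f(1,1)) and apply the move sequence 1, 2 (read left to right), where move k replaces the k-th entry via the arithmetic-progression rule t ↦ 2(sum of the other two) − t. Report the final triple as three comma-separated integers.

start (3,-1,1) = (f(1,0),f(0,1),f(1,1))
replace slot 1: 2·((-1)+1) − 3 = -3 → (-3,-1,1)
replace slot 2: 2·((-3)+1) − (-1) = -3 → (-3,-3,1)

-3,-3,1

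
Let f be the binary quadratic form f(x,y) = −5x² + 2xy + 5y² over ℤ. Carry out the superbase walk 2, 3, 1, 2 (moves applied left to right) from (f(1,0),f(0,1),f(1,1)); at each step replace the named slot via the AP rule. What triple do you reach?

start (-5,5,2) = (f(1,0),f(0,1),f(1,1))
replace slot 2: 2·((-5)+2) − 5 = -11 → (-5,-11,2)
replace slot 3: 2·((-5)+(-11)) − 2 = -34 → (-5,-11,-34)
replace slot 1: 2·((-11)+(-34)) − (-5) = -85 → (-85,-11,-34)
replace slot 2: 2·((-85)+(-34)) − (-11) = -227 → (-85,-227,-34)

-85,-227,-34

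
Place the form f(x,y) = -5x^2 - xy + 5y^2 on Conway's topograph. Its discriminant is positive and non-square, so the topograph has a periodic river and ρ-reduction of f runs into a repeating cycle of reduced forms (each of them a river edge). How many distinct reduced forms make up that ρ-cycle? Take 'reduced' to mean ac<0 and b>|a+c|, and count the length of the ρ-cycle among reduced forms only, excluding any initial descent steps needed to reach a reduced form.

D = 101, ⌊√D⌋ = 10
descent: ρ → (5,1,-5)  [lands on river]
river: ρ → (-5,9,1)
river: ρ → (1,9,-5)
river: ρ → (-5,1,5)
river: ρ → (5,9,-1)
river: ρ → (-1,9,5)
ρ-cycle length = 6 (tail of 1 descent step not counted)

6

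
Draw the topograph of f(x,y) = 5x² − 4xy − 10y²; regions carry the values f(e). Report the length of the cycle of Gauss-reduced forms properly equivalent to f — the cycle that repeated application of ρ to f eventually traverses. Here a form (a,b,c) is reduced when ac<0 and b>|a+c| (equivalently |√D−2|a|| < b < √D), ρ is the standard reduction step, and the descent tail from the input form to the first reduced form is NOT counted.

D = 216, ⌊√D⌋ = 14
descent: ρ → (-10,4,5)
descent: ρ → (5,6,-9)  [lands on river]
river: ρ → (-9,12,2)
river: ρ → (2,12,-9)
river: ρ → (-9,6,5)
river: ρ → (5,14,-1)
river: ρ → (-1,14,5)
ρ-cycle length = 6 (tail of 2 descent steps not counted)

6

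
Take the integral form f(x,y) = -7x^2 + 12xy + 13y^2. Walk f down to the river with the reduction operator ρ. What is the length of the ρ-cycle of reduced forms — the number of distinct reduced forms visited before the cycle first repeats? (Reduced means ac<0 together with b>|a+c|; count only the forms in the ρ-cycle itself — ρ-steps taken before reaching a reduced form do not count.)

D = 508, ⌊√D⌋ = 22
river: ρ → (13,14,-6)
river: ρ → (-6,22,1)
river: ρ → (1,22,-6)
river: ρ → (-6,14,13)
river: ρ → (13,12,-7)
river: ρ → (-7,16,9)
river: ρ → (9,20,-3)
river: ρ → (-3,22,2)
river: ρ → (2,22,-3)
river: ρ → (-3,20,9)
river: ρ → (9,16,-7)
river: ρ → (-7,12,13)
ρ-cycle length = 12 (tail of 0 descent steps not counted)

12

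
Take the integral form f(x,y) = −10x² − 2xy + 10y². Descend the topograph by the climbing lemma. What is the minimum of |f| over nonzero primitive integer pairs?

descent: ρ → (10,2,-10)  [lands on river]
river: ρ → (-10,18,2)
river: ρ → (2,18,-10)
river: ρ → (-10,2,10)
river: ρ → (10,18,-2)
river: ρ → (-2,18,10)
closes: descent 1, river 6
min |a| on river = 2

2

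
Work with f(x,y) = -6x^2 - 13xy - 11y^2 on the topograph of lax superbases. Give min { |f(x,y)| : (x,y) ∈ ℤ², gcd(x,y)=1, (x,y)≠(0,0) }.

translate: b→1 (≡13 mod 12), so (6,13,11)→(6,1,4)
flip: (6,1,4)→(4,-1,6)
reduced (well bottom): (4,-1,6) with a≤c, −a<b≤a
well minimum |f| = |-4| = 4 (negative-definite)

4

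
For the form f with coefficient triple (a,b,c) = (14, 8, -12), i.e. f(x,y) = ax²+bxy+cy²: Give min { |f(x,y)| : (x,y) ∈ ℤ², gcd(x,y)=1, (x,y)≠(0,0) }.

river: ρ → (-12,16,10)
river: ρ → (10,24,-4)
river: ρ → (-4,24,10)
river: ρ → (10,16,-12)
river: ρ → (-12,8,14)
river: ρ → (14,20,-6)
river: ρ → (-6,16,20)
river: ρ → (20,24,-2)
river: ρ → (-2,24,20)
river: ρ → (20,16,-6)
river: ρ → (-6,20,14)
river: ρ → (14,8,-12)
closes: descent 0, river 12
min |a| on river = 2

2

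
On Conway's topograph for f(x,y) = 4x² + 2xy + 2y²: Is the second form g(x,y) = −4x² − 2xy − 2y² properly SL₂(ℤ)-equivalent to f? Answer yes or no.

D₁ = -28, D₂ = -28
f: flip: (4,2,2)→(2,-2,4)
f: translate: b→2 (≡-2 mod 4), so (2,-2,4)→(2,2,4)
f: reduced (well bottom): (2,2,4) with a≤c, −a<b≤a
g is negative-definite; reduce −g:
−g: flip: (4,2,2)→(2,-2,4)
−g: translate: b→2 (≡-2 mod 4), so (2,-2,4)→(2,2,4)
−g: reduced (well bottom): (2,2,4) with a≤c, −a<b≤a
flip sign back: reduced form of g is (-2,-2,-4)
reduced forms (2, 2, 4) vs (-2, -2, -4) ⇒ inequivalent

no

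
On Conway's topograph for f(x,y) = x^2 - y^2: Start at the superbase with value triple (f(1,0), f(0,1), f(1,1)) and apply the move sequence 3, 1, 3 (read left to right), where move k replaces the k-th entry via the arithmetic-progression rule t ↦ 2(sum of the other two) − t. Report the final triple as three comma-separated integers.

start (1,-1,0) = (f(1,0),f(0,1),f(1,1))
replace slot 3: 2·(1+(-1)) − 0 = 0 → (1,-1,0)
replace slot 1: 2·((-1)+0) − 1 = -3 → (-3,-1,0)
replace slot 3: 2·((-3)+(-1)) − 0 = -8 → (-3,-1,-8)

-3,-1,-8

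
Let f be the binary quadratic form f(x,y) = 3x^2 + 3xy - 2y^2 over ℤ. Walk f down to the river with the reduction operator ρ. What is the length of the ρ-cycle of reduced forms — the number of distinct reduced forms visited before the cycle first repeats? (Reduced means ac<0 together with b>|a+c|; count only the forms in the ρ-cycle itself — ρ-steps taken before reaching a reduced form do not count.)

D = 33, ⌊√D⌋ = 5
river: ρ → (-2,5,1)
river: ρ → (1,5,-2)
river: ρ → (-2,3,3)
river: ρ → (3,3,-2)
ρ-cycle length = 4 (tail of 0 descent steps not counted)

4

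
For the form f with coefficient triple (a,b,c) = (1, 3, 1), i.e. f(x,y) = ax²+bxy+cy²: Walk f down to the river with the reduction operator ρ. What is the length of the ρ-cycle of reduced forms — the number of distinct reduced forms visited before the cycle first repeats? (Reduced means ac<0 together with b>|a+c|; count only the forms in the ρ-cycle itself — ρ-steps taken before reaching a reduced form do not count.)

D = 5, ⌊√D⌋ = 2
descent: ρ → (1,1,-1)  [lands on river]
river: ρ → (-1,1,1)
ρ-cycle length = 2 (tail of 1 descent step not counted)

2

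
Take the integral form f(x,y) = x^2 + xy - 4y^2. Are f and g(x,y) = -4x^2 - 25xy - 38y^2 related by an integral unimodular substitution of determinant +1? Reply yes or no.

D₁ = 17, D₂ = 17
river cycle of f (length 6): (1, 3, -2), (-2, 1, 2), (2, 3, -1), (-1, 3, 2), (2, 1, -2), (-2, 3, 1)
river cycle of g (length 6): (1, 3, -2), (-2, 1, 2), (2, 3, -1), (-1, 3, 2), (2, 1, -2), (-2, 3, 1)
cycles coincide ⇒ equivalent

yes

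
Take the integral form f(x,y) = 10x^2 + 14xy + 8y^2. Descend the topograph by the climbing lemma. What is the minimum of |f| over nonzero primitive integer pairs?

translate: b→-6 (≡14 mod 20), so (10,14,8)→(10,-6,4)
flip: (10,-6,4)→(4,6,10)
translate: b→-2 (≡6 mod 8), so (4,6,10)→(4,-2,8)
reduced (well bottom): (4,-2,8) with a≤c, −a<b≤a
well minimum = a = 4

4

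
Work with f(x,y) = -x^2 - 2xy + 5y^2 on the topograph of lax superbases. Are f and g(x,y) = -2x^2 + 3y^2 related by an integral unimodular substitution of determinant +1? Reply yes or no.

D₁ = 24, D₂ = 24
river cycle of f (length 2): (-1, 4, 2), (2, 4, -1)
river cycle of g (length 2): (-2, 4, 1), (1, 4, -2)
cycles differ ⇒ inequivalent

no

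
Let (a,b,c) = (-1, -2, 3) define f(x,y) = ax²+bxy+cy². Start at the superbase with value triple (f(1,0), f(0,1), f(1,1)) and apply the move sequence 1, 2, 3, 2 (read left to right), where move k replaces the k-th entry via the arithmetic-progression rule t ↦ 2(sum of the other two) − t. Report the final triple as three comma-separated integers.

start (-1,3,0) = (f(1,0),f(0,1),f(1,1))
replace slot 1: 2·(3+0) − (-1) = 7 → (7,3,0)
replace slot 2: 2·(7+0) − 3 = 11 → (7,11,0)
replace slot 3: 2·(7+11) − 0 = 36 → (7,11,36)
replace slot 2: 2·(7+36) − 11 = 75 → (7,75,36)

7,75,36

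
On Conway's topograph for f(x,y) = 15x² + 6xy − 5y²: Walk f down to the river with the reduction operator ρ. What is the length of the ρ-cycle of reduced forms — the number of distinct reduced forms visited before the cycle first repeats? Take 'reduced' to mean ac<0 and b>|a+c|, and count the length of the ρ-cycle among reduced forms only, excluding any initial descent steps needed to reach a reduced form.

D = 336, ⌊√D⌋ = 18
descent: ρ → (-5,14,7)  [lands on river]
river: ρ → (7,14,-5)
river: ρ → (-5,16,4)
river: ρ → (4,16,-5)
ρ-cycle length = 4 (tail of 1 descent step not counted)

4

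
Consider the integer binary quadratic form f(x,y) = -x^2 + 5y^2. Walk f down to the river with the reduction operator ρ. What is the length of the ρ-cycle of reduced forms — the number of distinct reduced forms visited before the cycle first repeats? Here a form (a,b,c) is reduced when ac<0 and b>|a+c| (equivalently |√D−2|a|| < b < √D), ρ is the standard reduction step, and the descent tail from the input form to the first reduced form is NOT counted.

D = 20, ⌊√D⌋ = 4
descent: ρ → (5,0,-1)
descent: ρ → (-1,4,1)  [lands on river]
river: ρ → (1,4,-1)
ρ-cycle length = 2 (tail of 2 descent steps not counted)

2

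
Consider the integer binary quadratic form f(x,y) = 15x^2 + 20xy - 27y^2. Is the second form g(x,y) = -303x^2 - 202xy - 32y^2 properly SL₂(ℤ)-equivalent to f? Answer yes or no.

D₁ = 2020, D₂ = 2020
river cycle of f (length 6): (-27, 34, 8), (8, 30, -35), (-35, 40, 3), (3, 44, -7), (-7, 40, 15), (15, 20, -27)
river cycle of g (length 6): (15, 20, -27), (-27, 34, 8), (8, 30, -35), (-35, 40, 3), (3, 44, -7), (-7, 40, 15)
cycles coincide ⇒ equivalent

yes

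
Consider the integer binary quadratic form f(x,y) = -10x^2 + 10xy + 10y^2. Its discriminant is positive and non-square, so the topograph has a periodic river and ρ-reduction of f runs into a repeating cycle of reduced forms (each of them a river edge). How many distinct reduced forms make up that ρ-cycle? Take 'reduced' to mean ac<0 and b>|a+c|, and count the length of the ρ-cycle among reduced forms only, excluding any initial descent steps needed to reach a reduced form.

D = 500, ⌊√D⌋ = 22
river: ρ → (10,10,-10)
river: ρ → (-10,10,10)
ρ-cycle length = 2 (tail of 0 descent steps not counted)

2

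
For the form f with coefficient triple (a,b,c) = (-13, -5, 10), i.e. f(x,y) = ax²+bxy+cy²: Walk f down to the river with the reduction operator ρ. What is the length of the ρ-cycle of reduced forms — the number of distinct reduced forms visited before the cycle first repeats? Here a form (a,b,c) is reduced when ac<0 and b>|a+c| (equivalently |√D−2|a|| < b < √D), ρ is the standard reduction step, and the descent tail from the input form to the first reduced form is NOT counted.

D = 545, ⌊√D⌋ = 23
descent: ρ → (10,5,-13)  [lands on river]
river: ρ → (-13,21,2)
river: ρ → (2,23,-2)
river: ρ → (-2,21,13)
river: ρ → (13,5,-10)
river: ρ → (-10,15,8)
river: ρ → (8,17,-8)
river: ρ → (-8,15,10)
ρ-cycle length = 8 (tail of 1 descent step not counted)

8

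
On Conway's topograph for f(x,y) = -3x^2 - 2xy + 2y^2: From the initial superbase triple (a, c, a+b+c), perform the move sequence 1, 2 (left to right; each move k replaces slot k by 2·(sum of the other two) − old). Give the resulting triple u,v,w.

start (-3,2,-3) = (f(1,0),f(0,1),f(1,1))
replace slot 1: 2·(2+(-3)) − (-3) = 1 → (1,2,-3)
replace slot 2: 2·(1+(-3)) − 2 = -6 → (1,-6,-3)

1,-6,-3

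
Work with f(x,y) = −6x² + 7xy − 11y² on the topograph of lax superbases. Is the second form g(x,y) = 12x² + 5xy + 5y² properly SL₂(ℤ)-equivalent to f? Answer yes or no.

D₁ = -215, D₂ = -215
f is negative-definite; reduce −f:
−f: translate: b→5 (≡-7 mod 12), so (6,-7,11)→(6,5,10)
−f: reduced (well bottom): (6,5,10) with a≤c, −a<b≤a
flip sign back: reduced form of f is (-6,-5,-10)
g: flip: (12,5,5)→(5,-5,12)
g: translate: b→5 (≡-5 mod 10), so (5,-5,12)→(5,5,12)
g: reduced (well bottom): (5,5,12) with a≤c, −a<b≤a
reduced forms (-6, -5, -10) vs (5, 5, 12) ⇒ inequivalent

no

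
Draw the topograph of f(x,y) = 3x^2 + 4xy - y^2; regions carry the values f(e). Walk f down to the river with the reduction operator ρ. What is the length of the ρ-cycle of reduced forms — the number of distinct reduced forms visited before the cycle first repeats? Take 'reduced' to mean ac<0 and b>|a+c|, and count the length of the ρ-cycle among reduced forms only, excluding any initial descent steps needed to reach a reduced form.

D = 28, ⌊√D⌋ = 5
river: ρ → (-1,4,3)
river: ρ → (3,2,-2)
river: ρ → (-2,2,3)
river: ρ → (3,4,-1)
ρ-cycle length = 4 (tail of 0 descent steps not counted)

4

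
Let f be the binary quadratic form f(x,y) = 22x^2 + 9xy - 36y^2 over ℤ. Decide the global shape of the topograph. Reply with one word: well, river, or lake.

D = b²−4ac = 9² − 4·22·(-36) = 3249
D = 57² is a perfect square ⇒ form factors over ℤ ⇒ lakes

lake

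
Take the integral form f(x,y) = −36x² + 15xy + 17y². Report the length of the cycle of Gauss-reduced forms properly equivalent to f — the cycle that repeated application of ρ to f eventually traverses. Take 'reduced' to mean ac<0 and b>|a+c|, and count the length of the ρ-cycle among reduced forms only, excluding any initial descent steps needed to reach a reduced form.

D = 2673, ⌊√D⌋ = 51
descent: ρ → (17,19,-34)  [lands on river]
river: ρ → (-34,49,2)
river: ρ → (2,51,-9)
river: ρ → (-9,39,32)
river: ρ → (32,25,-16)
river: ρ → (-16,39,18)
river: ρ → (18,33,-22)
river: ρ → (-22,11,29)
river: ρ → (29,47,-4)
river: ρ → (-4,49,17)
ρ-cycle length = 10 (tail of 1 descent step not counted)

10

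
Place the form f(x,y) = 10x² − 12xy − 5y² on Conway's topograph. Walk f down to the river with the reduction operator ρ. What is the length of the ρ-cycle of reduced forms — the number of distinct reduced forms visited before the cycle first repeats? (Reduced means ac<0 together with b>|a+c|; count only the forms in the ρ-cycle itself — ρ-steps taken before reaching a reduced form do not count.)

D = 344, ⌊√D⌋ = 18
descent: ρ → (-5,12,10)  [lands on river]
river: ρ → (10,8,-7)
river: ρ → (-7,6,11)
river: ρ → (11,16,-2)
river: ρ → (-2,16,11)
river: ρ → (11,6,-7)
river: ρ → (-7,8,10)
river: ρ → (10,12,-5)
river: ρ → (-5,18,1)
river: ρ → (1,18,-5)
ρ-cycle length = 10 (tail of 1 descent step not counted)

10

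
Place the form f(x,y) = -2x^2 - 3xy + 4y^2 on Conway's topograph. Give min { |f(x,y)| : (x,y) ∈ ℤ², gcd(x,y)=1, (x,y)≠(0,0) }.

descent: ρ → (4,3,-2)  [lands on river]
river: ρ → (-2,5,2)
river: ρ → (2,3,-4)
river: ρ → (-4,5,1)
river: ρ → (1,5,-4)
river: ρ → (-4,3,2)
river: ρ → (2,5,-2)
river: ρ → (-2,3,4)
river: ρ → (4,5,-1)
river: ρ → (-1,5,4)
closes: descent 1, river 10
min |a| on river = 1

1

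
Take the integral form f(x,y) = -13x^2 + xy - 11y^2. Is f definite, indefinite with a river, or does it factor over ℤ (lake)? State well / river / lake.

D = b²−4ac = 1² − 4·(-13)·(-11) = -571
D < 0 ⇒ definite ⇒ every region one sign ⇒ single well

well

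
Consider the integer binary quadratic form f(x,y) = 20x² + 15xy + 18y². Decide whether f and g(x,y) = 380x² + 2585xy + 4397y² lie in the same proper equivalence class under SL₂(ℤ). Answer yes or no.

D₁ = -1215, D₂ = -1215
f: flip: (20,15,18)→(18,-15,20)
f: reduced (well bottom): (18,-15,20) with a≤c, −a<b≤a
g: translate: b→305 (≡2585 mod 760), so (380,2585,4397)→(380,305,62)
g: flip: (380,305,62)→(62,-305,380)
g: translate: b→-57 (≡-305 mod 124), so (62,-305,380)→(62,-57,18)
g: flip: (62,-57,18)→(18,57,62)
g: translate: b→-15 (≡57 mod 36), so (18,57,62)→(18,-15,20)
g: reduced (well bottom): (18,-15,20) with a≤c, −a<b≤a
reduced forms (18, -15, 20) vs (18, -15, 20) ⇒ equivalent

yes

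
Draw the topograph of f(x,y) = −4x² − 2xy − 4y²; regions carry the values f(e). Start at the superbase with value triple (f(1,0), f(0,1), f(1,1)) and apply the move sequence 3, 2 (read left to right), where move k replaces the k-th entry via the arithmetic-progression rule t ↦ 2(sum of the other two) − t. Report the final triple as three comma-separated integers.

start (-4,-4,-10) = (f(1,0),f(0,1),f(1,1))
replace slot 3: 2·((-4)+(-4)) − (-10) = -6 → (-4,-4,-6)
replace slot 2: 2·((-4)+(-6)) − (-4) = -16 → (-4,-16,-6)

-4,-16,-6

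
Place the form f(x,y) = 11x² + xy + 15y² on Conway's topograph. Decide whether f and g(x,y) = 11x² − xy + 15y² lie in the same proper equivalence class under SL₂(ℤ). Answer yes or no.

D₁ = -659, D₂ = -659
f: reduced (well bottom): (11,1,15) with a≤c, −a<b≤a
g: reduced (well bottom): (11,-1,15) with a≤c, −a<b≤a
reduced forms (11, 1, 15) vs (11, -1, 15) ⇒ inequivalent

no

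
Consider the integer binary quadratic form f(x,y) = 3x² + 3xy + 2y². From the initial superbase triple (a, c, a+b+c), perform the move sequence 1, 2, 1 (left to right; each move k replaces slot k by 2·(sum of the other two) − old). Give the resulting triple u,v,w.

start (3,2,8) = (f(1,0),f(0,1),f(1,1))
replace slot 1: 2·(2+8) − 3 = 17 → (17,2,8)
replace slot 2: 2·(17+8) − 2 = 48 → (17,48,8)
replace slot 1: 2·(48+8) − 17 = 95 → (95,48,8)

95,48,8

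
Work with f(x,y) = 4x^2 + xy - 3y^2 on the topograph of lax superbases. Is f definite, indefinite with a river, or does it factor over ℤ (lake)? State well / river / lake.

D = b²−4ac = 1² − 4·4·(-3) = 49
D = 7² is a perfect square ⇒ form factors over ℤ ⇒ lakes

lake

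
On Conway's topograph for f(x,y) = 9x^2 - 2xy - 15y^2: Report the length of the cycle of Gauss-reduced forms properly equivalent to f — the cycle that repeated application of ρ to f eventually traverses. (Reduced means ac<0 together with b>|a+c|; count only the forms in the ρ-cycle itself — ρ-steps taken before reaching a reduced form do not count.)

D = 544, ⌊√D⌋ = 23
descent: ρ → (-15,2,9)
descent: ρ → (9,16,-8)  [lands on river]
river: ρ → (-8,16,9)
river: ρ → (9,20,-4)
river: ρ → (-4,20,9)
ρ-cycle length = 4 (tail of 2 descent steps not counted)

4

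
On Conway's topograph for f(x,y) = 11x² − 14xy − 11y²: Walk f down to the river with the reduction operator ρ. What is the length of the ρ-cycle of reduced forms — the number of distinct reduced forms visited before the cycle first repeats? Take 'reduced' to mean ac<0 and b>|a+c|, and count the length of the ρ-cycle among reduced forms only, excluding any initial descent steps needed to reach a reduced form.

D = 680, ⌊√D⌋ = 26
descent: ρ → (-11,14,11)  [lands on river]
river: ρ → (11,8,-14)
river: ρ → (-14,20,5)
river: ρ → (5,20,-14)
river: ρ → (-14,8,11)
river: ρ → (11,14,-11)
river: ρ → (-11,8,14)
river: ρ → (14,20,-5)
river: ρ → (-5,20,14)
river: ρ → (14,8,-11)
ρ-cycle length = 10 (tail of 1 descent step not counted)

10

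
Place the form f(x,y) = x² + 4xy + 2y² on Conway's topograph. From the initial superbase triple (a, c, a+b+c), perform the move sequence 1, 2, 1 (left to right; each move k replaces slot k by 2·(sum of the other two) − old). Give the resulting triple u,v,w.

start (1,2,7) = (f(1,0),f(0,1),f(1,1))
replace slot 1: 2·(2+7) − 1 = 17 → (17,2,7)
replace slot 2: 2·(17+7) − 2 = 46 → (17,46,7)
replace slot 1: 2·(46+7) − 17 = 89 → (89,46,7)

89,46,7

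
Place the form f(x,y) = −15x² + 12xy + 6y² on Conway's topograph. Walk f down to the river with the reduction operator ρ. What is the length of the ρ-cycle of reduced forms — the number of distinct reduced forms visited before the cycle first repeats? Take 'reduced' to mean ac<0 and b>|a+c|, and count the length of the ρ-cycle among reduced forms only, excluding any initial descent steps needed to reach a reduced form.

D = 504, ⌊√D⌋ = 22
river: ρ → (6,12,-15)
river: ρ → (-15,18,3)
river: ρ → (3,18,-15)
river: ρ → (-15,12,6)
ρ-cycle length = 4 (tail of 0 descent steps not counted)

4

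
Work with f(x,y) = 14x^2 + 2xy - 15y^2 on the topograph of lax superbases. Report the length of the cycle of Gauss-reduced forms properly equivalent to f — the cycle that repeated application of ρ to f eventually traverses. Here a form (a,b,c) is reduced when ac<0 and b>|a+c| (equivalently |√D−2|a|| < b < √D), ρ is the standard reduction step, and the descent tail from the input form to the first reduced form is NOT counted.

D = 844, ⌊√D⌋ = 29
river: ρ → (-15,28,1)
river: ρ → (1,28,-15)
river: ρ → (-15,2,14)
river: ρ → (14,26,-3)
river: ρ → (-3,28,5)
river: ρ → (5,22,-18)
river: ρ → (-18,14,9)
river: ρ → (9,22,-10)
river: ρ → (-10,18,13)
river: ρ → (13,8,-15)
river: ρ → (-15,22,6)
river: ρ → (6,26,-7)
river: ρ → (-7,16,21)
river: ρ → (21,26,-2)
river: ρ → (-2,26,21)
river: ρ → (21,16,-7)
river: ρ → (-7,26,6)
river: ρ → (6,22,-15)
river: ρ → (-15,8,13)
river: ρ → (13,18,-10)
river: ρ → (-10,22,9)
river: ρ → (9,14,-18)
river: ρ → (-18,22,5)
river: ρ → (5,28,-3)
river: ρ → (-3,26,14)
river: ρ → (14,2,-15)
ρ-cycle length = 26 (tail of 0 descent steps not counted)

26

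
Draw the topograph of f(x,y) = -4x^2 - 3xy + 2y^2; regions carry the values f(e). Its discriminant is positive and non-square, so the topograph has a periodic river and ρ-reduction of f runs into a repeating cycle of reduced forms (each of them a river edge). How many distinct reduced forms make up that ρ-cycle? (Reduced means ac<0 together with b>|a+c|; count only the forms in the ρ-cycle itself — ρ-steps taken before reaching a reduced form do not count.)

D = 41, ⌊√D⌋ = 6
descent: ρ → (2,3,-4)  [lands on river]
river: ρ → (-4,5,1)
river: ρ → (1,5,-4)
river: ρ → (-4,3,2)
river: ρ → (2,5,-2)
river: ρ → (-2,3,4)
river: ρ → (4,5,-1)
river: ρ → (-1,5,4)
river: ρ → (4,3,-2)
river: ρ → (-2,5,2)
ρ-cycle length = 10 (tail of 1 descent step not counted)

10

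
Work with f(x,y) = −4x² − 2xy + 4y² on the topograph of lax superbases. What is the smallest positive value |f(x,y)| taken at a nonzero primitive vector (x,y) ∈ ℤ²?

descent: ρ → (4,2,-4)  [lands on river]
river: ρ → (-4,6,2)
river: ρ → (2,6,-4)
river: ρ → (-4,2,4)
river: ρ → (4,6,-2)
river: ρ → (-2,6,4)
closes: descent 1, river 6
min |a| on river = 2

2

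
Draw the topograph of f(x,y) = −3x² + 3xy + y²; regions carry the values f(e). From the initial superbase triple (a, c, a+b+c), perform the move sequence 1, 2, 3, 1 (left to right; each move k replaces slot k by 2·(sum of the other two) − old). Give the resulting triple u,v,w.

start (-3,1,1) = (f(1,0),f(0,1),f(1,1))
replace slot 1: 2·(1+1) − (-3) = 7 → (7,1,1)
replace slot 2: 2·(7+1) − 1 = 15 → (7,15,1)
replace slot 3: 2·(7+15) − 1 = 43 → (7,15,43)
replace slot 1: 2·(15+43) − 7 = 109 → (109,15,43)

109,15,43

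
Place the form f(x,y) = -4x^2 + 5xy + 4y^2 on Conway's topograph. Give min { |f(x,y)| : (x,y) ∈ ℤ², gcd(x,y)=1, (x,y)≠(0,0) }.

river: ρ → (4,3,-5)
river: ρ → (-5,7,2)
river: ρ → (2,9,-1)
river: ρ → (-1,9,2)
river: ρ → (2,7,-5)
river: ρ → (-5,3,4)
river: ρ → (4,5,-4)
river: ρ → (-4,3,5)
river: ρ → (5,7,-2)
river: ρ → (-2,9,1)
river: ρ → (1,9,-2)
river: ρ → (-2,7,5)
river: ρ → (5,3,-4)
river: ρ → (-4,5,4)
closes: descent 0, river 14
min |a| on river = 1

1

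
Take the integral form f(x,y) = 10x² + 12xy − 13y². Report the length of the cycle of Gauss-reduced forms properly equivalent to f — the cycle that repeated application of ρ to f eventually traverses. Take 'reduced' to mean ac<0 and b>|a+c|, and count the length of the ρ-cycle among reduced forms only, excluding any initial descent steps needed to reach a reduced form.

D = 664, ⌊√D⌋ = 25
river: ρ → (-13,14,9)
river: ρ → (9,22,-5)
river: ρ → (-5,18,17)
river: ρ → (17,16,-6)
river: ρ → (-6,20,11)
river: ρ → (11,24,-2)
river: ρ → (-2,24,11)
river: ρ → (11,20,-6)
river: ρ → (-6,16,17)
river: ρ → (17,18,-5)
river: ρ → (-5,22,9)
river: ρ → (9,14,-13)
river: ρ → (-13,12,10)
river: ρ → (10,8,-15)
river: ρ → (-15,22,3)
river: ρ → (3,20,-22)
river: ρ → (-22,24,1)
river: ρ → (1,24,-22)
river: ρ → (-22,20,3)
river: ρ → (3,22,-15)
river: ρ → (-15,8,10)
river: ρ → (10,12,-13)
ρ-cycle length = 22 (tail of 0 descent steps not counted)

22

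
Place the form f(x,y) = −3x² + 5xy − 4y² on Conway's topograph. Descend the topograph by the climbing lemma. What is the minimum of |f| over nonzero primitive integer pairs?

translate: b→1 (≡-5 mod 6), so (3,-5,4)→(3,1,2)
flip: (3,1,2)→(2,-1,3)
reduced (well bottom): (2,-1,3) with a≤c, −a<b≤a
well minimum |f| = |-2| = 2 (negative-definite)

2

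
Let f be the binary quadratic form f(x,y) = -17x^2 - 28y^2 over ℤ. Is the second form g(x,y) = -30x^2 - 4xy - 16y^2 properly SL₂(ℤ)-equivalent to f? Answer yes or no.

D₁ = -1904, D₂ = -1904
f is negative-definite; reduce −f:
−f: reduced (well bottom): (17,0,28) with a≤c, −a<b≤a
flip sign back: reduced form of f is (-17,0,-28)
g is negative-definite; reduce −g:
−g: flip: (30,4,16)→(16,-4,30)
−g: reduced (well bottom): (16,-4,30) with a≤c, −a<b≤a
flip sign back: reduced form of g is (-16,4,-30)
reduced forms (-17, 0, -28) vs (-16, 4, -30) ⇒ inequivalent

no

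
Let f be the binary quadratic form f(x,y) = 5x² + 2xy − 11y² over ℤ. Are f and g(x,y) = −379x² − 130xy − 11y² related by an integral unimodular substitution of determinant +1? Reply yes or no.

D₁ = 224, D₂ = 224
river cycle of f (length 4): (5, 12, -4), (-4, 12, 5), (5, 8, -8), (-8, 8, 5)
river cycle of g (length 4): (5, 12, -4), (-4, 12, 5), (5, 8, -8), (-8, 8, 5)
cycles coincide ⇒ equivalent

yes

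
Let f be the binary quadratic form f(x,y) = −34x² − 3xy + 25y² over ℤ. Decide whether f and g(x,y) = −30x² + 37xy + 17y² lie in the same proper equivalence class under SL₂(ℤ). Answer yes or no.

D₁ = 3409, D₂ = 3409
river cycle of f (length 90): (25, 53, -6), (-6, 55, 16), (16, 41, -27), (-27, 13, 30), (30, 47, -10), (-10, 53, 15), (15, 37, -34), (-34, 31, 18), (18, 41, -24), (-24, 55, 4), … (80 more)
river cycle of g (length 90): (17, 31, -36), (-36, 41, 12), (12, 55, -8), (-8, 57, 5), (5, 53, -30), (-30, 7, 28), (28, 49, -9), (-9, 41, 48), (48, 55, -2), (-2, 57, 20), … (80 more)
cycles differ ⇒ inequivalent

no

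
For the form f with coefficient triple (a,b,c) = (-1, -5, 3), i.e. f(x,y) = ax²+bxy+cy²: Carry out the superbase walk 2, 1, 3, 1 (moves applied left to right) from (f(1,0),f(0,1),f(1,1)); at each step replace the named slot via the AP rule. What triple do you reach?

start (-1,3,-3) = (f(1,0),f(0,1),f(1,1))
replace slot 2: 2·((-1)+(-3)) − 3 = -11 → (-1,-11,-3)
replace slot 1: 2·((-11)+(-3)) − (-1) = -27 → (-27,-11,-3)
replace slot 3: 2·((-27)+(-11)) − (-3) = -73 → (-27,-11,-73)
replace slot 1: 2·((-11)+(-73)) − (-27) = -141 → (-141,-11,-73)

-141,-11,-73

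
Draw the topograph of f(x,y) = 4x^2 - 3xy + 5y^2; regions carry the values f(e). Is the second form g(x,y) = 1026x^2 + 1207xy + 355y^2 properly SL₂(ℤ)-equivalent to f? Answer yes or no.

D₁ = -71, D₂ = -71
f: reduced (well bottom): (4,-3,5) with a≤c, −a<b≤a
g: translate: b→-845 (≡1207 mod 2052), so (1026,1207,355)→(1026,-845,174)
g: flip: (1026,-845,174)→(174,845,1026)
g: translate: b→149 (≡845 mod 348), so (174,845,1026)→(174,149,32)
g: flip: (174,149,32)→(32,-149,174)
g: translate: b→-21 (≡-149 mod 64), so (32,-149,174)→(32,-21,4)
g: flip: (32,-21,4)→(4,21,32)
g: translate: b→-3 (≡21 mod 8), so (4,21,32)→(4,-3,5)
g: reduced (well bottom): (4,-3,5) with a≤c, −a<b≤a
reduced forms (4, -3, 5) vs (4, -3, 5) ⇒ equivalent

yes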